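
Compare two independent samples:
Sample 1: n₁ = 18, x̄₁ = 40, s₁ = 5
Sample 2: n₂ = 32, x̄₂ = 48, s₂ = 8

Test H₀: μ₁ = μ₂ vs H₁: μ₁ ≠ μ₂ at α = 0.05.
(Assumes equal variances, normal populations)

Answer: t = -3.8329, reject H₀

Derivation:
Pooled variance: s²_p = [17×5² + 31×8²]/(48) = 50.1875
s_p = 7.0843
SE = s_p×√(1/n₁ + 1/n₂) = 7.0843×√(1/18 + 1/32) = 2.0872
t = (x̄₁ - x̄₂)/SE = (40 - 48)/2.0872 = -3.8329
df = 48, t-critical = ±2.011
Decision: reject H₀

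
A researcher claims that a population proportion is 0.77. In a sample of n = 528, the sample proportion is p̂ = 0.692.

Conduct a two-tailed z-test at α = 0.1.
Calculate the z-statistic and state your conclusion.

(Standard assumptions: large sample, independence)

Answer: z = -4.2590, reject H₀

Derivation:
H₀: p = 0.77, H₁: p ≠ 0.77
Standard error: SE = √(p₀(1-p₀)/n) = √(0.77×0.23/528) = 0.018314
z-statistic: z = (p̂ - p₀)/SE = (0.692 - 0.77)/0.018314 = -4.2590
Critical value: z_0.05 = ±1.645
p-value < 0.0001
Decision: reject H₀ at α = 0.1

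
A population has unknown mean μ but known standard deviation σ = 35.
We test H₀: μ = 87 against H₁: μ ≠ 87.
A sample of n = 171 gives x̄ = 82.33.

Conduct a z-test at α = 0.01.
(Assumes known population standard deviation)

Answer: z = -1.7448, fail to reject H₀

Derivation:
Standard error: SE = σ/√n = 35/√171 = 2.6765
z-statistic: z = (x̄ - μ₀)/SE = (82.33 - 87)/2.6765 = -1.7448
Critical value: ±2.576
p-value = 0.0810
Decision: fail to reject H₀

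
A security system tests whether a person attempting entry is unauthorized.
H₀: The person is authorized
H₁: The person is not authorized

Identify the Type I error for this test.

Type I error: rejecting H₀ when it is actually true (false positive).
Type II error: failing to reject H₀ when H₁ is actually true (false negative).

Answer: Denying entry to an authorized person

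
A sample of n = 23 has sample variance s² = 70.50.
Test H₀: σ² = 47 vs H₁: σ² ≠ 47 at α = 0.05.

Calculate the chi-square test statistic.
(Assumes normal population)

df = n - 1 = 22
χ² = (n-1)s²/σ₀² = 22×70.50/47 = 33.0000
Critical values: χ²_{0.975,22} = 10.982, χ²_{0.025,22} = 36.781
Rejection region: χ² < 10.982 or χ² > 36.781
Decision: fail to reject H₀

Answer: χ² = 33.0000, fail to reject H₀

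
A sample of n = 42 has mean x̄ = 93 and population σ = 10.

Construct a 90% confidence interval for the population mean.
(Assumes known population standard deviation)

Confidence level: 90%, α = 0.1
z_0.05 = 1.645
SE = σ/√n = 10/√42 = 1.5430
Margin of error = 1.645 × 1.5430 = 2.5382
CI: x̄ ± margin = 93 ± 2.5382
CI: (90.4618, 95.5382)

Answer: (90.4618, 95.5382)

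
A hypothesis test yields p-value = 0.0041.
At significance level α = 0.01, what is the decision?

Answer: reject H₀

Derivation:
Compare p-value to α:
0.0041 < 0.01
Decision: reject H₀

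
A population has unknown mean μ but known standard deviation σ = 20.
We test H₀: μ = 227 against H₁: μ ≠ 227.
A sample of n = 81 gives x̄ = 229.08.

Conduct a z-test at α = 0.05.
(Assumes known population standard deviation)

Answer: z = 0.9360, fail to reject H₀

Derivation:
Standard error: SE = σ/√n = 20/√81 = 2.2222
z-statistic: z = (x̄ - μ₀)/SE = (229.08 - 227)/2.2222 = 0.9360
Critical value: ±1.960
p-value = 0.3493
Decision: fail to reject H₀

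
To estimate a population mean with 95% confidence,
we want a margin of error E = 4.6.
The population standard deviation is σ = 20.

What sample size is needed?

Answer: n = 73

Derivation:
z_0.025 = 1.960
n = (z×σ/E)² = (1.960×20/4.6)²
n = 72.6200
Round up: n = 73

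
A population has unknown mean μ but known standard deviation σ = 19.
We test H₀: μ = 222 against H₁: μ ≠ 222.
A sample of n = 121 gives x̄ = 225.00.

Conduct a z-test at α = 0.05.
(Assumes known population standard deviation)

Standard error: SE = σ/√n = 19/√121 = 1.7273
z-statistic: z = (x̄ - μ₀)/SE = (225.00 - 222)/1.7273 = 1.7368
Critical value: ±1.960
p-value = 0.0824
Decision: fail to reject H₀

Answer: z = 1.7368, fail to reject H₀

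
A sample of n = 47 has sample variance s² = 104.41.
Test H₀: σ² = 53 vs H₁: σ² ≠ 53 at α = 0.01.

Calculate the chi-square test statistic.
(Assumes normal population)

df = n - 1 = 46
χ² = (n-1)s²/σ₀² = 46×104.41/53 = 90.6200
Critical values: χ²_{0.995,46} = 25.041, χ²_{0.005,46} = 74.437
Rejection region: χ² < 25.041 or χ² > 74.437
Decision: reject H₀

Answer: χ² = 90.6200, reject H₀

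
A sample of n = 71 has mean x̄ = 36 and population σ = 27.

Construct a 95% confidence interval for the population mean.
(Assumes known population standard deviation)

Answer: (29.7196, 42.2804)

Derivation:
Confidence level: 95%, α = 0.05
z_0.025 = 1.960
SE = σ/√n = 27/√71 = 3.2043
Margin of error = 1.960 × 3.2043 = 6.2804
CI: x̄ ± margin = 36 ± 6.2804
CI: (29.7196, 42.2804)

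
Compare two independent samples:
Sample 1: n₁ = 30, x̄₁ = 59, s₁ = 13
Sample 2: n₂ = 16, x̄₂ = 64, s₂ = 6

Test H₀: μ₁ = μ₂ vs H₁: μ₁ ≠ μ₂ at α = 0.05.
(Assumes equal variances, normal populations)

Pooled variance: s²_p = [29×13² + 15×6²]/(44) = 123.6591
s_p = 11.1202
SE = s_p×√(1/n₁ + 1/n₂) = 11.1202×√(1/30 + 1/16) = 3.4425
t = (x̄₁ - x̄₂)/SE = (59 - 64)/3.4425 = -1.4524
df = 44, t-critical = ±2.015
Decision: fail to reject H₀

Answer: t = -1.4524, fail to reject H₀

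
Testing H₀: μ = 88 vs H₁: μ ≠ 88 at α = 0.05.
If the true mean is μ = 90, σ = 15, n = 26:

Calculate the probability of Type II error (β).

Answer: β ≈ 0.8956

Derivation:
SE = σ/√n = 15/√26 = 2.9417
Critical values: μ₀ ± z_0.025×SE = 88 ± 1.960×2.9417
Acceptance region: (82.2343, 93.7657)
Under H₁ (μ = 90): z_high = (93.7657 - 90)/2.9417 = 1.2801, z_low = (82.2343 - 90)/2.9417 = -2.6399
β = P(not reject | H₁) = Φ(1.2801) - Φ(-2.6399) ≈ 0.8956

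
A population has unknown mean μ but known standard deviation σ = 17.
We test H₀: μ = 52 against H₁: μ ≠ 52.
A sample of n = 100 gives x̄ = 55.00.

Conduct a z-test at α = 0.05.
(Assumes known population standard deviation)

Answer: z = 1.7647, fail to reject H₀

Derivation:
Standard error: SE = σ/√n = 17/√100 = 1.7000
z-statistic: z = (x̄ - μ₀)/SE = (55.00 - 52)/1.7000 = 1.7647
Critical value: ±1.960
p-value = 0.0776
Decision: fail to reject H₀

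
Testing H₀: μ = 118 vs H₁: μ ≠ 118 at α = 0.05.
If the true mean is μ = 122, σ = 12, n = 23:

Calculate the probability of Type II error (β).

SE = σ/√n = 12/√23 = 2.5022
Critical values: μ₀ ± z_0.025×SE = 118 ± 1.960×2.5022
Acceptance region: (113.0957, 122.9043)
Under H₁ (μ = 122): z_high = (122.9043 - 122)/2.5022 = 0.3614, z_low = (113.0957 - 122)/2.5022 = -3.5586
β = P(not reject | H₁) = Φ(0.3614) - Φ(-3.5586) ≈ 0.6409

Answer: β ≈ 0.6409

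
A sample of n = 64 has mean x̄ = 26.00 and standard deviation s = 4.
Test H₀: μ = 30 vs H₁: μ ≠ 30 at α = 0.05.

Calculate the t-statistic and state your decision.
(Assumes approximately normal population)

df = n - 1 = 63
SE = s/√n = 4/√64 = 0.5000
t = (x̄ - μ₀)/SE = (26.00 - 30)/0.5000 = -8.0000
Critical value: t_{0.025,63} = ±1.998
p-value < 0.0001
Decision: reject H₀

Answer: t = -8.0000, reject H₀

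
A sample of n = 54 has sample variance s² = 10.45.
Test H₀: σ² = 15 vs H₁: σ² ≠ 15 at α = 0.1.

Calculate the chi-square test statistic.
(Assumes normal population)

df = n - 1 = 53
χ² = (n-1)s²/σ₀² = 53×10.45/15 = 36.9233
Critical values: χ²_{0.95,53} = 37.276, χ²_{0.05,53} = 70.993
Rejection region: χ² < 37.276 or χ² > 70.993
Decision: reject H₀

Answer: χ² = 36.9233, reject H₀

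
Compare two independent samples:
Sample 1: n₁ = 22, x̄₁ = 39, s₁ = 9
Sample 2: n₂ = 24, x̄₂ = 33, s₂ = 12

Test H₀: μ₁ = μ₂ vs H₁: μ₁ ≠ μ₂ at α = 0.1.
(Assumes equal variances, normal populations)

Pooled variance: s²_p = [21×9² + 23×12²]/(44) = 113.9318
s_p = 10.6739
SE = s_p×√(1/n₁ + 1/n₂) = 10.6739×√(1/22 + 1/24) = 3.1505
t = (x̄₁ - x̄₂)/SE = (39 - 33)/3.1505 = 1.9045
df = 44, t-critical = ±1.680
Decision: reject H₀

Answer: t = 1.9045, reject H₀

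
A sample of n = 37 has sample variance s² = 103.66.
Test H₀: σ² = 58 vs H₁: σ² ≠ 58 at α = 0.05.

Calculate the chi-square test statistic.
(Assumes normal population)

Answer: χ² = 64.3407, reject H₀

Derivation:
df = n - 1 = 36
χ² = (n-1)s²/σ₀² = 36×103.66/58 = 64.3407
Critical values: χ²_{0.975,36} = 21.336, χ²_{0.025,36} = 54.437
Rejection region: χ² < 21.336 or χ² > 54.437
Decision: reject H₀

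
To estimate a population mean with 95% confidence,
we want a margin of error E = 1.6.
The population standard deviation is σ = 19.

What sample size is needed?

z_0.025 = 1.960
n = (z×σ/E)² = (1.960×19/1.6)²
n = 541.7256
Round up: n = 542

Answer: n = 542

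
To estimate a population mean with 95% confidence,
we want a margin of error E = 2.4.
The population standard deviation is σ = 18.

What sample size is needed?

Answer: n = 217

Derivation:
z_0.025 = 1.960
n = (z×σ/E)² = (1.960×18/2.4)²
n = 216.0900
Round up: n = 217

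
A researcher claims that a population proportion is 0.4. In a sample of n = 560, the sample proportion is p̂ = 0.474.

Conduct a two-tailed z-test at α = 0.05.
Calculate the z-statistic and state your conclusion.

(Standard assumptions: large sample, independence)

Answer: z = 3.5745, reject H₀

Derivation:
H₀: p = 0.4, H₁: p ≠ 0.4
Standard error: SE = √(p₀(1-p₀)/n) = √(0.4×0.6/560) = 0.020702
z-statistic: z = (p̂ - p₀)/SE = (0.474 - 0.4)/0.020702 = 3.5745
Critical value: z_0.025 = ±1.960
p-value = 0.0004
Decision: reject H₀ at α = 0.05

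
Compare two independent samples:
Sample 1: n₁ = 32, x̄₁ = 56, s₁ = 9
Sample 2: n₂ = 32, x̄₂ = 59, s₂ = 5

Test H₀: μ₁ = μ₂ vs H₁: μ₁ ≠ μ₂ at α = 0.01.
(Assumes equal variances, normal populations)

Answer: t = -1.6484, fail to reject H₀

Derivation:
Pooled variance: s²_p = [31×9² + 31×5²]/(62) = 53.0000
s_p = 7.2801
SE = s_p×√(1/n₁ + 1/n₂) = 7.2801×√(1/32 + 1/32) = 1.8200
t = (x̄₁ - x̄₂)/SE = (56 - 59)/1.8200 = -1.6484
df = 62, t-critical = ±2.657
Decision: fail to reject H₀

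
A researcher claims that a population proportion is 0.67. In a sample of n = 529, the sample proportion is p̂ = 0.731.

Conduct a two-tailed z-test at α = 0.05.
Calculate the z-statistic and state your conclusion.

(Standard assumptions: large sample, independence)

Answer: z = 2.9838, reject H₀

Derivation:
H₀: p = 0.67, H₁: p ≠ 0.67
Standard error: SE = √(p₀(1-p₀)/n) = √(0.67×0.33/529) = 0.020444
z-statistic: z = (p̂ - p₀)/SE = (0.731 - 0.67)/0.020444 = 2.9838
Critical value: z_0.025 = ±1.960
p-value = 0.0028
Decision: reject H₀ at α = 0.05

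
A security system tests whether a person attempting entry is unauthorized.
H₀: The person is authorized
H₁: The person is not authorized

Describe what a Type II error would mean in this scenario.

Type I error (α): Rejecting H₀ when H₀ is true
Type II error (β): Failing to reject H₀ when H₁ is true

Answer: Granting entry to an unauthorized person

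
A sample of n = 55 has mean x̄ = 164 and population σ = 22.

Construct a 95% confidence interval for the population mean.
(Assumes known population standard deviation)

Confidence level: 95%, α = 0.05
z_0.025 = 1.960
SE = σ/√n = 22/√55 = 2.9665
Margin of error = 1.960 × 2.9665 = 5.8143
CI: x̄ ± margin = 164 ± 5.8143
CI: (158.1857, 169.8143)

Answer: (158.1857, 169.8143)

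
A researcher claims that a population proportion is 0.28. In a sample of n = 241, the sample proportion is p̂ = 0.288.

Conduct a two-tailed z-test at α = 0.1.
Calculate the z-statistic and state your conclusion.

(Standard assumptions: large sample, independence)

Answer: z = 0.2766, fail to reject H₀

Derivation:
H₀: p = 0.28, H₁: p ≠ 0.28
Standard error: SE = √(p₀(1-p₀)/n) = √(0.28×0.72/241) = 0.028923
z-statistic: z = (p̂ - p₀)/SE = (0.288 - 0.28)/0.028923 = 0.2766
Critical value: z_0.05 = ±1.645
p-value = 0.7821
Decision: fail to reject H₀ at α = 0.1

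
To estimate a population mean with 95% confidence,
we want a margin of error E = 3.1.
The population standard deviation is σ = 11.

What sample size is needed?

z_0.025 = 1.960
n = (z×σ/E)² = (1.960×11/3.1)²
n = 48.3698
Round up: n = 49

Answer: n = 49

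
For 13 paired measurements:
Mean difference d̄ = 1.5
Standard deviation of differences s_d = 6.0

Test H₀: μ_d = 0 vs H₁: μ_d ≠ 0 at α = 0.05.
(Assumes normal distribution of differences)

Answer: t = 0.9014, fail to reject H₀

Derivation:
df = n - 1 = 12
SE = s_d/√n = 6.0/√13 = 1.6641
t = d̄/SE = 1.5/1.6641 = 0.9014
Critical value: t_{0.025,12} = ±2.179
p-value ≈ 0.3851
Decision: fail to reject H₀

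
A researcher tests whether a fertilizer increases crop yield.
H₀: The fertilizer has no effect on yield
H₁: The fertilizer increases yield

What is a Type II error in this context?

Answer: Failing to recommend an effective fertilizer

Derivation:
Type I error: rejecting H₀ when it is actually true (false positive).
Type II error: failing to reject H₀ when H₁ is actually true (false negative).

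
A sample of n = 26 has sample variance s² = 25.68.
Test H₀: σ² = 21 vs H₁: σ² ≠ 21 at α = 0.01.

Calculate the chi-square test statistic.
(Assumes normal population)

df = n - 1 = 25
χ² = (n-1)s²/σ₀² = 25×25.68/21 = 30.5714
Critical values: χ²_{0.995,25} = 10.520, χ²_{0.005,25} = 46.928
Rejection region: χ² < 10.520 or χ² > 46.928
Decision: fail to reject H₀

Answer: χ² = 30.5714, fail to reject H₀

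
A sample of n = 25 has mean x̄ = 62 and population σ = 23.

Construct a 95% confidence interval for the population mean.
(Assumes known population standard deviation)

Answer: (52.9840, 71.0160)

Derivation:
Confidence level: 95%, α = 0.05
z_0.025 = 1.960
SE = σ/√n = 23/√25 = 4.6000
Margin of error = 1.960 × 4.6000 = 9.0160
CI: x̄ ± margin = 62 ± 9.0160
CI: (52.9840, 71.0160)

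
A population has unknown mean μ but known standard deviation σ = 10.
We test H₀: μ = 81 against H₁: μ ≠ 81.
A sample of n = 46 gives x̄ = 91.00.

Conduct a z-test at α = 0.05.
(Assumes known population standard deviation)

Answer: z = 6.7824, reject H₀

Derivation:
Standard error: SE = σ/√n = 10/√46 = 1.4744
z-statistic: z = (x̄ - μ₀)/SE = (91.00 - 81)/1.4744 = 6.7824
Critical value: ±1.960
p-value < 0.0001
Decision: reject H₀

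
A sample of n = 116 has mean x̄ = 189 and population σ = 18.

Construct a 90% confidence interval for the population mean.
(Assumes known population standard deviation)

Confidence level: 90%, α = 0.1
z_0.05 = 1.645
SE = σ/√n = 18/√116 = 1.6713
Margin of error = 1.645 × 1.6713 = 2.7493
CI: x̄ ± margin = 189 ± 2.7493
CI: (186.2507, 191.7493)

Answer: (186.2507, 191.7493)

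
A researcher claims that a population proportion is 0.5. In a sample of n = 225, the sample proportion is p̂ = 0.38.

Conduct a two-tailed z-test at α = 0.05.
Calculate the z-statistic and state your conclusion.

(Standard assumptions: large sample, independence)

Answer: z = -3.6000, reject H₀

Derivation:
H₀: p = 0.5, H₁: p ≠ 0.5
Standard error: SE = √(p₀(1-p₀)/n) = √(0.5×0.5/225) = 0.033333
z-statistic: z = (p̂ - p₀)/SE = (0.38 - 0.5)/0.033333 = -3.6000
Critical value: z_0.025 = ±1.960
p-value = 0.0003
Decision: reject H₀ at α = 0.05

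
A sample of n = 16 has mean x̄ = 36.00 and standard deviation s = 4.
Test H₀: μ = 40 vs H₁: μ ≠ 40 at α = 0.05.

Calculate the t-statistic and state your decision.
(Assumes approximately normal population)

Answer: t = -4.0000, reject H₀

Derivation:
df = n - 1 = 15
SE = s/√n = 4/√16 = 1.0000
t = (x̄ - μ₀)/SE = (36.00 - 40)/1.0000 = -4.0000
Critical value: t_{0.025,15} = ±2.131
p-value ≈ 0.0012
Decision: reject H₀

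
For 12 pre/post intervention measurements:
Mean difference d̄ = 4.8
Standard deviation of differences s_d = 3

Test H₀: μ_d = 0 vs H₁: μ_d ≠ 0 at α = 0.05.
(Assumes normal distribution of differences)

Answer: t = 5.5427, reject H₀

Derivation:
df = n - 1 = 11
SE = s_d/√n = 3/√12 = 0.8660
t = d̄/SE = 4.8/0.8660 = 5.5427
Critical value: t_{0.025,11} = ±2.201
p-value ≈ 0.0002
Decision: reject H₀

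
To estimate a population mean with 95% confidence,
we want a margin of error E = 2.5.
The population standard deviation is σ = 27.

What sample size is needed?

z_0.025 = 1.960
n = (z×σ/E)² = (1.960×27/2.5)²
n = 448.0842
Round up: n = 449

Answer: n = 449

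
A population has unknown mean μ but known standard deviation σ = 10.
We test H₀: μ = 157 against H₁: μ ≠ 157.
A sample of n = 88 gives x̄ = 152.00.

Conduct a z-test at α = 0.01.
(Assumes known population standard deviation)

Standard error: SE = σ/√n = 10/√88 = 1.0660
z-statistic: z = (x̄ - μ₀)/SE = (152.00 - 157)/1.0660 = -4.6904
Critical value: ±2.576
p-value < 0.0001
Decision: reject H₀

Answer: z = -4.6904, reject H₀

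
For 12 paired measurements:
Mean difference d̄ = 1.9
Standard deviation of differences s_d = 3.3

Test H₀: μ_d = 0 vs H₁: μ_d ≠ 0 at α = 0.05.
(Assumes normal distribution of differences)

Answer: t = 1.9945, fail to reject H₀

Derivation:
df = n - 1 = 11
SE = s_d/√n = 3.3/√12 = 0.9526
t = d̄/SE = 1.9/0.9526 = 1.9945
Critical value: t_{0.025,11} = ±2.201
p-value ≈ 0.0715
Decision: fail to reject H₀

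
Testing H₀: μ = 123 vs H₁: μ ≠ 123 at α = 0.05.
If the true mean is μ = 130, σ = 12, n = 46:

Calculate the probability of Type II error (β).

Answer: β ≈ 0.0229

Derivation:
SE = σ/√n = 12/√46 = 1.7693
Critical values: μ₀ ± z_0.025×SE = 123 ± 1.960×1.7693
Acceptance region: (119.5322, 126.4678)
Under H₁ (μ = 130): z_high = (126.4678 - 130)/1.7693 = -1.9964, z_low = (119.5322 - 130)/1.7693 = -5.9164
β = P(not reject | H₁) = Φ(-1.9964) - Φ(-5.9164) ≈ 0.0229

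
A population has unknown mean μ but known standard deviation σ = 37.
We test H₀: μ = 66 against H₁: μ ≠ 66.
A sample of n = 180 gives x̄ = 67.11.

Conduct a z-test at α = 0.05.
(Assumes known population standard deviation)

Answer: z = 0.4025, fail to reject H₀

Derivation:
Standard error: SE = σ/√n = 37/√180 = 2.7578
z-statistic: z = (x̄ - μ₀)/SE = (67.11 - 66)/2.7578 = 0.4025
Critical value: ±1.960
p-value = 0.6873
Decision: fail to reject H₀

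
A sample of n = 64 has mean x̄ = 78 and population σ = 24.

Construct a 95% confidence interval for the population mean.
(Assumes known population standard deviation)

Confidence level: 95%, α = 0.05
z_0.025 = 1.960
SE = σ/√n = 24/√64 = 3.0000
Margin of error = 1.960 × 3.0000 = 5.8800
CI: x̄ ± margin = 78 ± 5.8800
CI: (72.1200, 83.8800)

Answer: (72.1200, 83.8800)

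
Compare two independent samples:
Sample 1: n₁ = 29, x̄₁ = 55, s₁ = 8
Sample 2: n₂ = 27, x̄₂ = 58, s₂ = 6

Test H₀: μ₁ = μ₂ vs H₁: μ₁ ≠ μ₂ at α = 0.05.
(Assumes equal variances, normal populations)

Pooled variance: s²_p = [28×8² + 26×6²]/(54) = 50.5185
s_p = 7.1076
SE = s_p×√(1/n₁ + 1/n₂) = 7.1076×√(1/29 + 1/27) = 1.9008
t = (x̄₁ - x̄₂)/SE = (55 - 58)/1.9008 = -1.5783
df = 54, t-critical = ±2.005
Decision: fail to reject H₀

Answer: t = -1.5783, fail to reject H₀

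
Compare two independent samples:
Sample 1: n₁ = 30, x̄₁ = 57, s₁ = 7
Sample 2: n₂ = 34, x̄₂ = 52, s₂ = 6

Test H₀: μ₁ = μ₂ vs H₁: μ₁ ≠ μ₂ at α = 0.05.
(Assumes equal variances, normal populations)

Answer: t = 3.0771, reject H₀

Derivation:
Pooled variance: s²_p = [29×7² + 33×6²]/(62) = 42.0806
s_p = 6.4870
SE = s_p×√(1/n₁ + 1/n₂) = 6.4870×√(1/30 + 1/34) = 1.6249
t = (x̄₁ - x̄₂)/SE = (57 - 52)/1.6249 = 3.0771
df = 62, t-critical = ±1.999
Decision: reject H₀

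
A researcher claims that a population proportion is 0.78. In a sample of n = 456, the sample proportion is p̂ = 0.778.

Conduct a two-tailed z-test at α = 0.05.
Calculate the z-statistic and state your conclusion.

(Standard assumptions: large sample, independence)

H₀: p = 0.78, H₁: p ≠ 0.78
Standard error: SE = √(p₀(1-p₀)/n) = √(0.78×0.22/456) = 0.019399
z-statistic: z = (p̂ - p₀)/SE = (0.778 - 0.78)/0.019399 = -0.1031
Critical value: z_0.025 = ±1.960
p-value = 0.9179
Decision: fail to reject H₀ at α = 0.05

Answer: z = -0.1031, fail to reject H₀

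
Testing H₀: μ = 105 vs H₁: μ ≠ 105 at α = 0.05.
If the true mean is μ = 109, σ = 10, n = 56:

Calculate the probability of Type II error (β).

Answer: β ≈ 0.1507

Derivation:
SE = σ/√n = 10/√56 = 1.3363
Critical values: μ₀ ± z_0.025×SE = 105 ± 1.960×1.3363
Acceptance region: (102.3809, 107.6191)
Under H₁ (μ = 109): z_high = (107.6191 - 109)/1.3363 = -1.0334, z_low = (102.3809 - 109)/1.3363 = -4.9533
β = P(not reject | H₁) = Φ(-1.0334) - Φ(-4.9533) ≈ 0.1507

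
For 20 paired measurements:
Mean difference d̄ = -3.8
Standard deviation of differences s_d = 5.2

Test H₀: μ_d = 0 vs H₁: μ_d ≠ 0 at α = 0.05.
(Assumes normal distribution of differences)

df = n - 1 = 19
SE = s_d/√n = 5.2/√20 = 1.1628
t = d̄/SE = -3.8/1.1628 = -3.2680
Critical value: t_{0.025,19} = ±2.093
p-value ≈ 0.0040
Decision: reject H₀

Answer: t = -3.2680, reject H₀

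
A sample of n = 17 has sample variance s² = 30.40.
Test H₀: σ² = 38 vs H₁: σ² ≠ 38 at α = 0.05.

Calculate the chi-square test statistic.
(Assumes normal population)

df = n - 1 = 16
χ² = (n-1)s²/σ₀² = 16×30.40/38 = 12.8000
Critical values: χ²_{0.975,16} = 6.908, χ²_{0.025,16} = 28.845
Rejection region: χ² < 6.908 or χ² > 28.845
Decision: fail to reject H₀

Answer: χ² = 12.8000, fail to reject H₀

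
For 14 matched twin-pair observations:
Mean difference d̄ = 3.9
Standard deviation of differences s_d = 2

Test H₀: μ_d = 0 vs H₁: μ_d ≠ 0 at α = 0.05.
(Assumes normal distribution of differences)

Answer: t = 7.2965, reject H₀

Derivation:
df = n - 1 = 13
SE = s_d/√n = 2/√14 = 0.5345
t = d̄/SE = 3.9/0.5345 = 7.2965
Critical value: t_{0.025,13} = ±2.160
p-value < 0.0001
Decision: reject H₀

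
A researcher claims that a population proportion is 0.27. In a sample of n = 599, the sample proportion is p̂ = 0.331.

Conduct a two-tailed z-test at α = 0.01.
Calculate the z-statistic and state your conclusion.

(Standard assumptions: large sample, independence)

H₀: p = 0.27, H₁: p ≠ 0.27
Standard error: SE = √(p₀(1-p₀)/n) = √(0.27×0.73/599) = 0.018140
z-statistic: z = (p̂ - p₀)/SE = (0.331 - 0.27)/0.018140 = 3.3627
Critical value: z_0.005 = ±2.576
p-value = 0.0008
Decision: reject H₀ at α = 0.01

Answer: z = 3.3627, reject H₀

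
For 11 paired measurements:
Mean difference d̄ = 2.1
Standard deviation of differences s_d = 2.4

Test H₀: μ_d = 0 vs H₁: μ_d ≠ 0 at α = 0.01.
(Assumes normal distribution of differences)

Answer: t = 2.9022, fail to reject H₀

Derivation:
df = n - 1 = 10
SE = s_d/√n = 2.4/√11 = 0.7236
t = d̄/SE = 2.1/0.7236 = 2.9022
Critical value: t_{0.005,10} = ±3.169
p-value ≈ 0.0158
Decision: fail to reject H₀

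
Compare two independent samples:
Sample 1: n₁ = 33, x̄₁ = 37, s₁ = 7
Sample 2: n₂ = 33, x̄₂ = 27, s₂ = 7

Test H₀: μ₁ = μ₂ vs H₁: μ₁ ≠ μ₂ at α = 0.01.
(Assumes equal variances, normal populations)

Pooled variance: s²_p = [32×7² + 32×7²]/(64) = 49.0000
s_p = 7.0000
SE = s_p×√(1/n₁ + 1/n₂) = 7.0000×√(1/33 + 1/33) = 1.7233
t = (x̄₁ - x̄₂)/SE = (37 - 27)/1.7233 = 5.8028
df = 64, t-critical = ±2.655
Decision: reject H₀

Answer: t = 5.8028, reject H₀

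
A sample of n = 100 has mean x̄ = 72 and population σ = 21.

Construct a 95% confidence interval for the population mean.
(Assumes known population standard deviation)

Confidence level: 95%, α = 0.05
z_0.025 = 1.960
SE = σ/√n = 21/√100 = 2.1000
Margin of error = 1.960 × 2.1000 = 4.1160
CI: x̄ ± margin = 72 ± 4.1160
CI: (67.8840, 76.1160)

Answer: (67.8840, 76.1160)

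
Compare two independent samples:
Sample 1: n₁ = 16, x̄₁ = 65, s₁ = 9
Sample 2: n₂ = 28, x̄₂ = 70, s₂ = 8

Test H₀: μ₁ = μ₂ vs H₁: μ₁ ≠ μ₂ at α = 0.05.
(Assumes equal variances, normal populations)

Answer: t = -1.9059, fail to reject H₀

Derivation:
Pooled variance: s²_p = [15×9² + 27×8²]/(42) = 70.0714
s_p = 8.3709
SE = s_p×√(1/n₁ + 1/n₂) = 8.3709×√(1/16 + 1/28) = 2.6234
t = (x̄₁ - x̄₂)/SE = (65 - 70)/2.6234 = -1.9059
df = 42, t-critical = ±2.018
Decision: fail to reject H₀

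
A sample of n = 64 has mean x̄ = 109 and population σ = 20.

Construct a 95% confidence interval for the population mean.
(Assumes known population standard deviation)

Answer: (104.1000, 113.9000)

Derivation:
Confidence level: 95%, α = 0.05
z_0.025 = 1.960
SE = σ/√n = 20/√64 = 2.5000
Margin of error = 1.960 × 2.5000 = 4.9000
CI: x̄ ± margin = 109 ± 4.9000
CI: (104.1000, 113.9000)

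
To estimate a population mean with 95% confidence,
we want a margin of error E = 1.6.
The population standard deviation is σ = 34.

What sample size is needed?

Answer: n = 1735

Derivation:
z_0.025 = 1.960
n = (z×σ/E)² = (1.960×34/1.6)²
n = 1734.7225
Round up: n = 1735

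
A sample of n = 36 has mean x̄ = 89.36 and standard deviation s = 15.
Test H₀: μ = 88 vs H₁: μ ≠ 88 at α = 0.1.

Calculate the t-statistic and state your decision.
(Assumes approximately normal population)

Answer: t = 0.5440, fail to reject H₀

Derivation:
df = n - 1 = 35
SE = s/√n = 15/√36 = 2.5000
t = (x̄ - μ₀)/SE = (89.36 - 88)/2.5000 = 0.5440
Critical value: t_{0.05,35} = ±1.690
p-value ≈ 0.5899
Decision: fail to reject H₀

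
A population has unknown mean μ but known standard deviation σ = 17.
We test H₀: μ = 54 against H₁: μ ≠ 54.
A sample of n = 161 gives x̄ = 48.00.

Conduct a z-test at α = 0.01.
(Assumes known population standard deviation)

Standard error: SE = σ/√n = 17/√161 = 1.3398
z-statistic: z = (x̄ - μ₀)/SE = (48.00 - 54)/1.3398 = -4.4783
Critical value: ±2.576
p-value < 0.0001
Decision: reject H₀

Answer: z = -4.4783, reject H₀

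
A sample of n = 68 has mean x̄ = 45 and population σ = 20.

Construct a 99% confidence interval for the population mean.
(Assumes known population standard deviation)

Confidence level: 99%, α = 0.01
z_0.005 = 2.576
SE = σ/√n = 20/√68 = 2.4254
Margin of error = 2.576 × 2.4254 = 6.2478
CI: x̄ ± margin = 45 ± 6.2478
CI: (38.7522, 51.2478)

Answer: (38.7522, 51.2478)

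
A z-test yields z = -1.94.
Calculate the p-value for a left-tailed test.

For z = -1.94:
p = P(Z < -1.94) = Φ(-1.94) = 0.0262

Answer: p-value ≈ 0.0262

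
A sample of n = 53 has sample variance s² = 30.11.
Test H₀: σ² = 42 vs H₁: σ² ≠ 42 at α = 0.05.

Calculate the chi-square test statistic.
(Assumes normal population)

Answer: χ² = 37.2790, fail to reject H₀

Derivation:
df = n - 1 = 52
χ² = (n-1)s²/σ₀² = 52×30.11/42 = 37.2790
Critical values: χ²_{0.975,52} = 33.968, χ²_{0.025,52} = 73.810
Rejection region: χ² < 33.968 or χ² > 73.810
Decision: fail to reject H₀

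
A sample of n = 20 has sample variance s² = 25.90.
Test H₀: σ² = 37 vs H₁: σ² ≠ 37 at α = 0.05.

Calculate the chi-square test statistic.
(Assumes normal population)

Answer: χ² = 13.3000, fail to reject H₀

Derivation:
df = n - 1 = 19
χ² = (n-1)s²/σ₀² = 19×25.90/37 = 13.3000
Critical values: χ²_{0.975,19} = 8.907, χ²_{0.025,19} = 32.852
Rejection region: χ² < 8.907 or χ² > 32.852
Decision: fail to reject H₀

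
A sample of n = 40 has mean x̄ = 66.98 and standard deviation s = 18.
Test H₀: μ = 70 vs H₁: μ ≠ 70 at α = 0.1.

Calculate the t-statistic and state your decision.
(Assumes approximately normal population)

Answer: t = -1.0611, fail to reject H₀

Derivation:
df = n - 1 = 39
SE = s/√n = 18/√40 = 2.8460
t = (x̄ - μ₀)/SE = (66.98 - 70)/2.8460 = -1.0611
Critical value: t_{0.05,39} = ±1.685
p-value ≈ 0.2952
Decision: fail to reject H₀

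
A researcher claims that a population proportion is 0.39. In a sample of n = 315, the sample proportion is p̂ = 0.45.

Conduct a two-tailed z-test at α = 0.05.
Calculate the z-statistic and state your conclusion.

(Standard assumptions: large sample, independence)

Answer: z = 2.1832, reject H₀

Derivation:
H₀: p = 0.39, H₁: p ≠ 0.39
Standard error: SE = √(p₀(1-p₀)/n) = √(0.39×0.61/315) = 0.027482
z-statistic: z = (p̂ - p₀)/SE = (0.45 - 0.39)/0.027482 = 2.1832
Critical value: z_0.025 = ±1.960
p-value = 0.0290
Decision: reject H₀ at α = 0.05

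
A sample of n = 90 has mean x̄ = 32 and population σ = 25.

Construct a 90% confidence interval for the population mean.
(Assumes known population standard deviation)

Answer: (27.6651, 36.3349)

Derivation:
Confidence level: 90%, α = 0.1
z_0.05 = 1.645
SE = σ/√n = 25/√90 = 2.6352
Margin of error = 1.645 × 2.6352 = 4.3349
CI: x̄ ± margin = 32 ± 4.3349
CI: (27.6651, 36.3349)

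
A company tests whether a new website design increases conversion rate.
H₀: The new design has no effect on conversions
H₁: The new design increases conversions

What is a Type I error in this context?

Type I error: rejecting H₀ when it is actually true (false positive).
Type II error: failing to reject H₀ when H₁ is actually true (false negative).

Answer: Switching to a new design that doesn't actually help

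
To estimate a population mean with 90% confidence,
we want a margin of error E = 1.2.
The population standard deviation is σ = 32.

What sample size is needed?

z_0.05 = 1.645
n = (z×σ/E)² = (1.645×32/1.2)²
n = 1924.2844
Round up: n = 1925

Answer: n = 1925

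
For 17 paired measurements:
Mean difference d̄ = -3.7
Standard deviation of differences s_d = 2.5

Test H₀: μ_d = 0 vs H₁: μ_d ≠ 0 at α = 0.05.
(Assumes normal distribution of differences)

Answer: t = -6.1026, reject H₀

Derivation:
df = n - 1 = 16
SE = s_d/√n = 2.5/√17 = 0.6063
t = d̄/SE = -3.7/0.6063 = -6.1026
Critical value: t_{0.025,16} = ±2.120
p-value < 0.0001
Decision: reject H₀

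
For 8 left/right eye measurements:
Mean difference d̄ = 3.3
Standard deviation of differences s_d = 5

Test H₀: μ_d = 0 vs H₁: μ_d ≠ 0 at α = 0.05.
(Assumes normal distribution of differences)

df = n - 1 = 7
SE = s_d/√n = 5/√8 = 1.7678
t = d̄/SE = 3.3/1.7678 = 1.8667
Critical value: t_{0.025,7} = ±2.365
p-value ≈ 0.1042
Decision: fail to reject H₀

Answer: t = 1.8667, fail to reject H₀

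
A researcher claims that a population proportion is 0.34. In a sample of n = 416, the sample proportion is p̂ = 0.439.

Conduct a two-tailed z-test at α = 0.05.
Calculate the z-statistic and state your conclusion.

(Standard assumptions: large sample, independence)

H₀: p = 0.34, H₁: p ≠ 0.34
Standard error: SE = √(p₀(1-p₀)/n) = √(0.34×0.66/416) = 0.023225
z-statistic: z = (p̂ - p₀)/SE = (0.439 - 0.34)/0.023225 = 4.2626
Critical value: z_0.025 = ±1.960
p-value < 0.0001
Decision: reject H₀ at α = 0.05

Answer: z = 4.2626, reject H₀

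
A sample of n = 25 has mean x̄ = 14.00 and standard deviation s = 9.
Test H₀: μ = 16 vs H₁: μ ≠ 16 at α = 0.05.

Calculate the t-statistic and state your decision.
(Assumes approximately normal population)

df = n - 1 = 24
SE = s/√n = 9/√25 = 1.8000
t = (x̄ - μ₀)/SE = (14.00 - 16)/1.8000 = -1.1111
Critical value: t_{0.025,24} = ±2.064
p-value ≈ 0.2775
Decision: fail to reject H₀

Answer: t = -1.1111, fail to reject H₀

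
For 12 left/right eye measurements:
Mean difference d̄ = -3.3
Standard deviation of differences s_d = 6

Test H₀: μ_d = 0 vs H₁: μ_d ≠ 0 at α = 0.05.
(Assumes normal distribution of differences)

Answer: t = -1.9052, fail to reject H₀

Derivation:
df = n - 1 = 11
SE = s_d/√n = 6/√12 = 1.7321
t = d̄/SE = -3.3/1.7321 = -1.9052
Critical value: t_{0.025,11} = ±2.201
p-value ≈ 0.0832
Decision: fail to reject H₀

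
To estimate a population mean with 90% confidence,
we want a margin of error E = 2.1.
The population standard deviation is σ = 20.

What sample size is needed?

Answer: n = 246

Derivation:
z_0.05 = 1.645
n = (z×σ/E)² = (1.645×20/2.1)²
n = 245.4444
Round up: n = 246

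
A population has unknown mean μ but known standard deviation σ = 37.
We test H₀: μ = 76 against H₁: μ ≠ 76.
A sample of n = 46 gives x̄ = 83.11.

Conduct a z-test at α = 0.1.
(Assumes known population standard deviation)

Answer: z = 1.3033, fail to reject H₀

Derivation:
Standard error: SE = σ/√n = 37/√46 = 5.4554
z-statistic: z = (x̄ - μ₀)/SE = (83.11 - 76)/5.4554 = 1.3033
Critical value: ±1.645
p-value = 0.1925
Decision: fail to reject H₀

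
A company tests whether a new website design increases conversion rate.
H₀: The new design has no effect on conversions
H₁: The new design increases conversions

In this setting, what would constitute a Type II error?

Type I error: rejecting H₀ when it is actually true (false positive).
Type II error: failing to reject H₀ when H₁ is actually true (false negative).

Answer: Keeping the old design when the new one would have increased conversions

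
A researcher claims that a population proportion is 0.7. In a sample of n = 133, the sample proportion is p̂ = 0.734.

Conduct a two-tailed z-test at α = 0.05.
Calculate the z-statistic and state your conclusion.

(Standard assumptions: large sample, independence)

H₀: p = 0.7, H₁: p ≠ 0.7
Standard error: SE = √(p₀(1-p₀)/n) = √(0.7×0.3/133) = 0.039736
z-statistic: z = (p̂ - p₀)/SE = (0.734 - 0.7)/0.039736 = 0.8556
Critical value: z_0.025 = ±1.960
p-value = 0.3922
Decision: fail to reject H₀ at α = 0.05

Answer: z = 0.8556, fail to reject H₀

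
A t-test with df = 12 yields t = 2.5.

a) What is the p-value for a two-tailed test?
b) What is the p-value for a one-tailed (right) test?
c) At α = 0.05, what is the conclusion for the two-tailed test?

Using t-distribution with df = 12:
a) Two-tailed: p = 2×P(T > 2.5) = 0.0279
b) One-tailed: p = P(T > 2.5) = 0.0140
c) 0.0279 < 0.05, reject H₀

Answer: a) 0.0279, b) 0.0140, c) reject H₀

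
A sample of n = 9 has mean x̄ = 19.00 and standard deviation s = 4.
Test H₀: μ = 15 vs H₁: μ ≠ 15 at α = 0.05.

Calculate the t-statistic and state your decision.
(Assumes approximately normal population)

Answer: t = 3.0001, reject H₀

Derivation:
df = n - 1 = 8
SE = s/√n = 4/√9 = 1.3333
t = (x̄ - μ₀)/SE = (19.00 - 15)/1.3333 = 3.0001
Critical value: t_{0.025,8} = ±2.306
p-value ≈ 0.0171
Decision: reject H₀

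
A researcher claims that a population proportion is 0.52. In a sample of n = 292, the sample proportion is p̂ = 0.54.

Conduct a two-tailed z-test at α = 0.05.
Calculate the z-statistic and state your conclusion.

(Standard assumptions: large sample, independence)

H₀: p = 0.52, H₁: p ≠ 0.52
Standard error: SE = √(p₀(1-p₀)/n) = √(0.52×0.48/292) = 0.029237
z-statistic: z = (p̂ - p₀)/SE = (0.54 - 0.52)/0.029237 = 0.6841
Critical value: z_0.025 = ±1.960
p-value = 0.4939
Decision: fail to reject H₀ at α = 0.05

Answer: z = 0.6841, fail to reject H₀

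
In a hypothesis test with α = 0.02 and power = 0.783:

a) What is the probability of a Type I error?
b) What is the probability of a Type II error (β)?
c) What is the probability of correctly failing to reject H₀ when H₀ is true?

Answer: a) 0.02, b) 0.217, c) 0.98

Derivation:
a) Type I error probability = α = 0.02
b) Power = P(reject H₀ | H₁ true) = 1 - β = 0.783, so Type II error probability = β = 1 - Power = 0.217
c) P(fail to reject H₀ | H₀ true) = 1 - α = 0.98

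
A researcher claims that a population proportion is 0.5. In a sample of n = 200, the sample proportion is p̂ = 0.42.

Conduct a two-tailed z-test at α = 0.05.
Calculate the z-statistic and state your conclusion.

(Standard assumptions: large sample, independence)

H₀: p = 0.5, H₁: p ≠ 0.5
Standard error: SE = √(p₀(1-p₀)/n) = √(0.5×0.5/200) = 0.035355
z-statistic: z = (p̂ - p₀)/SE = (0.42 - 0.5)/0.035355 = -2.2628
Critical value: z_0.025 = ±1.960
p-value = 0.0236
Decision: reject H₀ at α = 0.05

Answer: z = -2.2628, reject H₀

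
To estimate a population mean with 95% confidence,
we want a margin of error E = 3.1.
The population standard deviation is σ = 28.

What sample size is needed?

z_0.025 = 1.960
n = (z×σ/E)² = (1.960×28/3.1)²
n = 313.4042
Round up: n = 314

Answer: n = 314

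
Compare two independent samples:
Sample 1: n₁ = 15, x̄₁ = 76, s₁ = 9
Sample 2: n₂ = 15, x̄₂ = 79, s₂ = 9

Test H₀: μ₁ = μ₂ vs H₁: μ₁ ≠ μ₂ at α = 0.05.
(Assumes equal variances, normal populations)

Answer: t = -0.9129, fail to reject H₀

Derivation:
Pooled variance: s²_p = [14×9² + 14×9²]/(28) = 81.0000
s_p = 9.0000
SE = s_p×√(1/n₁ + 1/n₂) = 9.0000×√(1/15 + 1/15) = 3.2863
t = (x̄₁ - x̄₂)/SE = (76 - 79)/3.2863 = -0.9129
df = 28, t-critical = ±2.048
Decision: fail to reject H₀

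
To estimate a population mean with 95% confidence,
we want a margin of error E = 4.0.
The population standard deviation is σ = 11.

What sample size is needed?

z_0.025 = 1.960
n = (z×σ/E)² = (1.960×11/4.0)²
n = 29.0521
Round up: n = 30

Answer: n = 30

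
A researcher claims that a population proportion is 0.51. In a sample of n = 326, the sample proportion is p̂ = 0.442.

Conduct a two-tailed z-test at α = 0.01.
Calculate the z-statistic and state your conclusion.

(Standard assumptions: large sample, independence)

H₀: p = 0.51, H₁: p ≠ 0.51
Standard error: SE = √(p₀(1-p₀)/n) = √(0.51×0.49/326) = 0.027687
z-statistic: z = (p̂ - p₀)/SE = (0.442 - 0.51)/0.027687 = -2.4560
Critical value: z_0.005 = ±2.576
p-value = 0.0140
Decision: fail to reject H₀ at α = 0.01

Answer: z = -2.4560, fail to reject H₀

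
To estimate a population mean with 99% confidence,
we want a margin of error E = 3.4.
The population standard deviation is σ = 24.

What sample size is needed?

Answer: n = 331

Derivation:
z_0.005 = 2.576
n = (z×σ/E)² = (2.576×24/3.4)²
n = 330.6407
Round up: n = 331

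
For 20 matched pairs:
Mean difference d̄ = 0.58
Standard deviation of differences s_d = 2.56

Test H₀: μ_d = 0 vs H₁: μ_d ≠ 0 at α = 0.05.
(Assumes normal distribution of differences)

Answer: t = 1.0133, fail to reject H₀

Derivation:
df = n - 1 = 19
SE = s_d/√n = 2.56/√20 = 0.5724
t = d̄/SE = 0.58/0.5724 = 1.0133
Critical value: t_{0.025,19} = ±2.093
p-value ≈ 0.3236
Decision: fail to reject H₀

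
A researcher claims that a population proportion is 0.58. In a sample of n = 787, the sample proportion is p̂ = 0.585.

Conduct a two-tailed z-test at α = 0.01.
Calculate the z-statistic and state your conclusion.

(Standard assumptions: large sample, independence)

H₀: p = 0.58, H₁: p ≠ 0.58
Standard error: SE = √(p₀(1-p₀)/n) = √(0.58×0.42/787) = 0.017593
z-statistic: z = (p̂ - p₀)/SE = (0.585 - 0.58)/0.017593 = 0.2842
Critical value: z_0.005 = ±2.576
p-value = 0.7763
Decision: fail to reject H₀ at α = 0.01

Answer: z = 0.2842, fail to reject H₀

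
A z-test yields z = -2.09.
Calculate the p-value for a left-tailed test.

Answer: p-value ≈ 0.0183

Derivation:
For z = -2.09:
p = P(Z < -2.09) = Φ(-2.09) = 0.0183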